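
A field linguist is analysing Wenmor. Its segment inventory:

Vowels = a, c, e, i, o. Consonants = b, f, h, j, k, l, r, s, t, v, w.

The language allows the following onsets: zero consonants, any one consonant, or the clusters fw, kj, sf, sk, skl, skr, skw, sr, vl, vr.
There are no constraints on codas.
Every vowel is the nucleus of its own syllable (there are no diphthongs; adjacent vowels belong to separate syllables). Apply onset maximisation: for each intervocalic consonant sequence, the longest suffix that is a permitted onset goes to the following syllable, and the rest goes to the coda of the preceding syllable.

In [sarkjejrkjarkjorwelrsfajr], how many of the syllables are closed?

Vowels present: a, e, a, o, e, a; each is a nucleus, giving 6 syllables.
σ1/σ2 boundary: /rkj/ — longest licit onset from the right is /kj/, leaving /r/ as coda.
σ2/σ3 boundary: cluster /jrkj/ — the longest permitted-onset suffix is /kj/; onset = /kj/, preceding coda = /jr/.
σ3/σ4 boundary: /rkj/ — longest licit onset from the right is /kj/, leaving /r/ as coda.
σ4/σ5 boundary: /rw/; trying suffixes from longest down, /w/ is the first permitted one, so coda /r/ | onset /w/.
σ5/σ6 boundary: cluster /lrsf/ — the longest permitted-onset suffix is /sf/; onset = /sf/, preceding coda = /lr/.
Syllabification: sar.kjejr.kjar.kjor.welr.sfajr.
Classifying each syllable: /sar/ (closed), /kjejr/ (closed), /kjar/ (closed), /kjor/ (closed), /welr/ (closed), /sfajr/ (closed).
Closed syllables: 6.

6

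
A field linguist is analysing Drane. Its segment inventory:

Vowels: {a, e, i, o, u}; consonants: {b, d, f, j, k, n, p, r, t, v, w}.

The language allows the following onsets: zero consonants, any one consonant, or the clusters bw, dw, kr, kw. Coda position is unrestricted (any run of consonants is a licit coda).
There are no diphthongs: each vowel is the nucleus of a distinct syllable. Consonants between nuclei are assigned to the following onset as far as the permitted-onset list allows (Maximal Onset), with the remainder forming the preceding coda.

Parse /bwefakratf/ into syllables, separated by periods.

Nuclei (vowels): e, a, a → 3 syllables.
/e…a/ gap (V1→V2): just /f/ — single C goes to the following onset.
/a…a/ gap (V2→V3): cluster /kr/ — /kr/ is itself a permitted onset, so the whole cluster goes right; preceding coda = ∅.

bwe.fa.kratf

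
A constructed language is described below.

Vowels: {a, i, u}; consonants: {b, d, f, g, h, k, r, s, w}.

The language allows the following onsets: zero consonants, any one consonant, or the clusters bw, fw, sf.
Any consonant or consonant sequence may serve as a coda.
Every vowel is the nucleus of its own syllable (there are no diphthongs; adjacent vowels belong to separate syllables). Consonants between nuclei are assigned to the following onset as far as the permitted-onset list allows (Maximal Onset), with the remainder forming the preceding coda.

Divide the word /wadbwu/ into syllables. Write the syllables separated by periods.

wad.bwu

Vowels present: a, u; each is a nucleus, giving 2 syllables.
Between /a/ (V1) and /u/ (V2): /dbw/; trying suffixes from longest down, /bw/ is the first permitted one, so coda /d/ | onset /bw/.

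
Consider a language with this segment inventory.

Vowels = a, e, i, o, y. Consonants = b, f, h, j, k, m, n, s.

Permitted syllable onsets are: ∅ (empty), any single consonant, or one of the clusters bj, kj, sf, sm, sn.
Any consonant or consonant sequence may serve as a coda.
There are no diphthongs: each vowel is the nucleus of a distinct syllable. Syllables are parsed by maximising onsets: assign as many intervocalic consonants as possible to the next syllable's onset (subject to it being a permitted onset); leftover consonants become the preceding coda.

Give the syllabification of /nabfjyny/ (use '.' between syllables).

The vowels are a, y, y — 3 nuclei, so 3 syllables.
V1 /a/ – V2 /y/: /bfj/ splits as /bf/ + /j/ (/j/ is the longest suffix that is a licit onset).
V2 /y/ – V3 /y/: /n/ is a single consonant, so it becomes the next onset.

nabf.jy.ny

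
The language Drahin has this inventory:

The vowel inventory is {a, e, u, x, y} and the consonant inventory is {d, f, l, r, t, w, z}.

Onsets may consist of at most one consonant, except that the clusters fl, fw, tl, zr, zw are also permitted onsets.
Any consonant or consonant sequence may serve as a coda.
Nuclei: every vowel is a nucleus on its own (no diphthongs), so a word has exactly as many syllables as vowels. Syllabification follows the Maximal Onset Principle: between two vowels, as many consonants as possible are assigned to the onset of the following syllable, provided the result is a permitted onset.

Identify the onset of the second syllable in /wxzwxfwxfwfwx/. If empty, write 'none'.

The vowels are x, x, x, x — 4 nuclei, so 4 syllables.
V1 /x/ – V2 /x/: /zw/ is a licit onset in full, so it all attaches to the next syllable.
V2 /x/ – V3 /x/: /fw/ — entire cluster is a permitted onset → onset /fw/, coda ∅.
V3 /x/ – V4 /x/: /fwfw/ — longest licit onset from the right is /fw/, leaving /fw/ as coda.
Syllabification: wx.zwx.fwxfw.fwx.
Syllable 2 is /zwx/: onset /zw/, nucleus /x/, coda ∅.

zw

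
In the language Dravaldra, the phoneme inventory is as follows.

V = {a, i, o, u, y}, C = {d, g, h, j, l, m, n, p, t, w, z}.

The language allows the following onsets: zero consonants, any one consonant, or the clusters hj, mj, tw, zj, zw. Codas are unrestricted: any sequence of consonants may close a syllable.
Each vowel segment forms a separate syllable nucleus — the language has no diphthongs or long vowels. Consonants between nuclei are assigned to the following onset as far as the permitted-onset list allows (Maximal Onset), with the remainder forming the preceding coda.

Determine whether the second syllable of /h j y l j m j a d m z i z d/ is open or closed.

Nuclei (vowels): y, a, i → 3 syllables.
Between /y/ (V1) and /a/ (V2): /ljmj/ — longest licit onset from the right is /mj/, leaving /lj/ as coda.
Between /a/ (V2) and /i/ (V3): cluster /dmz/ — the longest permitted-onset suffix is /z/; onset = /z/, preceding coda = /dm/.
So the parse is hjylj.mjadm.zizd.
Syllable 2 is /mjadm/ with coda /dm/, so it is closed.

closed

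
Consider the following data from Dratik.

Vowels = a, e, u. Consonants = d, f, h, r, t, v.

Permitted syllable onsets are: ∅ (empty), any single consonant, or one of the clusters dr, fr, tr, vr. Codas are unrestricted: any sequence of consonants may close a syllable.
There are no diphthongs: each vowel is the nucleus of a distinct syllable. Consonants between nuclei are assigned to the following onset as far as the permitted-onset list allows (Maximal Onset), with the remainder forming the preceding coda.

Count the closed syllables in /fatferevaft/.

Vowels present: a, e, e, a; each is a nucleus, giving 4 syllables.
σ1/σ2 boundary: cluster /tf/ — the longest permitted-onset suffix is /f/; onset = /f/, preceding coda = /t/.
σ2/σ3 boundary: /r/ → onset of the next syllable (single consonants are always licit onsets).
σ3/σ4 boundary: just /v/ — single C goes to the following onset.
So the parse is fat.fe.re.vaft.
Classifying each syllable: /fat/ (closed), /fe/ (open), /re/ (open), /vaft/ (closed).
Closed syllables: 2.

2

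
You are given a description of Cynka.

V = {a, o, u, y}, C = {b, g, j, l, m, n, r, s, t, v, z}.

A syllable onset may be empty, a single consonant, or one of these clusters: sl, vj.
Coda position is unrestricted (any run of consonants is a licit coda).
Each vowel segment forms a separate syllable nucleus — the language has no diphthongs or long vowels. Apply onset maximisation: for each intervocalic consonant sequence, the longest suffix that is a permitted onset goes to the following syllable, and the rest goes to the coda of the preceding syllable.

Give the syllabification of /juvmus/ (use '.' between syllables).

juv.mus

Nuclei (vowels): u, u → 2 syllables.
/u…u/ gap (V1→V2): /vm/; trying suffixes from longest down, /m/ is the first permitted one, so coda /v/ | onset /m/.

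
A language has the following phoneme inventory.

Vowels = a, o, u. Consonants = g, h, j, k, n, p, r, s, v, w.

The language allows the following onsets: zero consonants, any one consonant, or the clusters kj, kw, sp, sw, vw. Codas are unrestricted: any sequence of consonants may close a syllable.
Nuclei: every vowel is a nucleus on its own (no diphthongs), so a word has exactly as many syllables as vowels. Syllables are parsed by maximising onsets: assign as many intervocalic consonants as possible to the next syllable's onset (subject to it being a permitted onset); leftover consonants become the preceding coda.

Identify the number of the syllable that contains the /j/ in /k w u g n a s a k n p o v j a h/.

Nuclei (vowels): u, a, a, o, a → 5 syllables.
/u…a/ gap (V1→V2): cluster /gn/ — the longest permitted-onset suffix is /n/; onset = /n/, preceding coda = /g/.
/a…a/ gap (V2→V3): just /s/ — single C goes to the following onset.
/a…o/ gap (V3→V4): /knp/ splits as /kn/ + /p/ (/p/ is the longest suffix that is a licit onset).
/o…a/ gap (V4→V5): cluster /vj/ — the longest permitted-onset suffix is /j/; onset = /j/, preceding coda = /v/.
So the parse is kwug.na.sakn.pov.jah.
The /j/ is in the onset of syllable 5 (/jah/).

5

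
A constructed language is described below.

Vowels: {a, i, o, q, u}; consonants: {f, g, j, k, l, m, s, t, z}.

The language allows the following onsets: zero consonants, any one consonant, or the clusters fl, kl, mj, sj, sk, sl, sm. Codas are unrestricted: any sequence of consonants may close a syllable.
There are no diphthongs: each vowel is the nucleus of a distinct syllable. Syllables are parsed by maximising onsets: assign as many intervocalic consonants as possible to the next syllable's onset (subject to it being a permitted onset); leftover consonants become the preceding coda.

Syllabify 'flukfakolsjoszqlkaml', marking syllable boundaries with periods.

The vowels are u, a, o, o, q, a — 6 nuclei, so 6 syllables.
σ1/σ2 boundary: /kf/ — longest licit onset from the right is /f/, leaving /k/ as coda.
σ2/σ3 boundary: /k/ → onset of the next syllable (single consonants are always licit onsets).
σ3/σ4 boundary: /lsj/; trying suffixes from longest down, /sj/ is the first permitted one, so coda /l/ | onset /sj/.
σ4/σ5 boundary: /sz/; trying suffixes from longest down, /z/ is the first permitted one, so coda /s/ | onset /z/.
σ5/σ6 boundary: cluster /lk/ — the longest permitted-onset suffix is /k/; onset = /k/, preceding coda = /l/.

fluk.fa.kol.sjos.zql.kaml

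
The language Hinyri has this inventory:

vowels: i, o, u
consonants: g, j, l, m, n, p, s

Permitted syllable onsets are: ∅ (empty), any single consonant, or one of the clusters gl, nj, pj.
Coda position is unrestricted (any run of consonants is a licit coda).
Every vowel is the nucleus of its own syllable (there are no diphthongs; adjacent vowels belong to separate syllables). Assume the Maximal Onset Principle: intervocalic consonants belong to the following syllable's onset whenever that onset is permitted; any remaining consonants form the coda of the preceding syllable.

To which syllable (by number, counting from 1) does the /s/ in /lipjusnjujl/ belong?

Vowels present: i, u, u; each is a nucleus, giving 3 syllables.
/i…u/ gap (V1→V2): /pj/ is a licit onset in full, so it all attaches to the next syllable.
/u…u/ gap (V2→V3): cluster /snj/ — the longest permitted-onset suffix is /nj/; onset = /nj/, preceding coda = /s/.
Syllabification: li.pjus.njujl.
The /s/ is in the coda of syllable 2 (/pjus/).

2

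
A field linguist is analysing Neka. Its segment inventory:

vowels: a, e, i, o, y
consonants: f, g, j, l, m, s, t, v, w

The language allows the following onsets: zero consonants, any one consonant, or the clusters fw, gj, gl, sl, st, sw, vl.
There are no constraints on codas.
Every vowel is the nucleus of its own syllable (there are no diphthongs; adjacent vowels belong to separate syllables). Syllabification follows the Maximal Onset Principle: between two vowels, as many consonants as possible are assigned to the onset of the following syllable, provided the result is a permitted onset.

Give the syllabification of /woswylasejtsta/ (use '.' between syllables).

Nuclei (vowels): o, y, a, e, a → 5 syllables.
Between /o/ (V1) and /y/ (V2): /sw/ is a licit onset in full, so it all attaches to the next syllable.
Between /y/ (V2) and /a/ (V3): just /l/ — single C goes to the following onset.
Between /a/ (V3) and /e/ (V4): just /s/ — single C goes to the following onset.
Between /e/ (V4) and /a/ (V5): cluster /jtst/ — the longest permitted-onset suffix is /st/; onset = /st/, preceding coda = /jt/.

wo.swy.la.sejt.sta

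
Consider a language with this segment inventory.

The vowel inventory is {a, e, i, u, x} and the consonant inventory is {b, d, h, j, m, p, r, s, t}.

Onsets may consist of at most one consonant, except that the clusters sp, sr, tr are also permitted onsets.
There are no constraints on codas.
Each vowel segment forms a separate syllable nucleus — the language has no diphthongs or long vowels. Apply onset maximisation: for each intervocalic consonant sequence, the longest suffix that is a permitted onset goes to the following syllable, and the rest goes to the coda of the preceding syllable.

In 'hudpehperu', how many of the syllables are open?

The vowels are u, e, e, u — 4 nuclei, so 4 syllables.
Between /u/ (V1) and /e/ (V2): /dp/ splits as /d/ + /p/ (/p/ is the longest suffix that is a licit onset).
Between /e/ (V2) and /e/ (V3): /hp/ splits as /h/ + /p/ (/p/ is the longest suffix that is a licit onset).
Between /e/ (V3) and /u/ (V4): /r/ → onset of the next syllable (single consonants are always licit onsets).
Putting it together: hud.peh.pe.ru.
Classifying each syllable: /hud/ (closed), /peh/ (closed), /pe/ (open), /ru/ (open).
Open syllables: 2.

2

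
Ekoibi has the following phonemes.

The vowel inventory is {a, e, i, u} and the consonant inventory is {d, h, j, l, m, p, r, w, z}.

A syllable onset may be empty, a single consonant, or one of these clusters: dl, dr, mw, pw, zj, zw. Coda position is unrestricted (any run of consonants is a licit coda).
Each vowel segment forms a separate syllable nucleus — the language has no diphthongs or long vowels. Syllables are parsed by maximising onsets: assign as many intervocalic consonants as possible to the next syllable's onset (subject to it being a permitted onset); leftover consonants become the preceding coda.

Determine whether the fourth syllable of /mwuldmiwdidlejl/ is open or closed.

closed

Vowels present: u, i, i, e; each is a nucleus, giving 4 syllables.
V1 /u/ – V2 /i/: /ldm/; trying suffixes from longest down, /m/ is the first permitted one, so coda /ld/ | onset /m/.
V2 /i/ – V3 /i/: /wd/ splits as /w/ + /d/ (/d/ is the longest suffix that is a licit onset).
V3 /i/ – V4 /e/: /dl/ is a licit onset in full, so it all attaches to the next syllable.
Putting it together: mwuld.miw.di.dlejl.
Syllable 4 is /dlejl/ with coda /jl/, so it is closed.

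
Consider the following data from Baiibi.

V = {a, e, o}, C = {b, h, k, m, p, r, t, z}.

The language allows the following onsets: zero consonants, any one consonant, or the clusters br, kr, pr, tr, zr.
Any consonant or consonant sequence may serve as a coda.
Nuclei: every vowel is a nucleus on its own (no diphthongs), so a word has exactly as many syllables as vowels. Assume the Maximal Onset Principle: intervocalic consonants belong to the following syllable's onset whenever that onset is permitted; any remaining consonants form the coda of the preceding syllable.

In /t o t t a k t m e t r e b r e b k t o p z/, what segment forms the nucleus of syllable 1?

Nuclei (vowels): o, a, e, e, e, o → 6 syllables.
The first nucleus (vowel 1 from the left) is /o/.

o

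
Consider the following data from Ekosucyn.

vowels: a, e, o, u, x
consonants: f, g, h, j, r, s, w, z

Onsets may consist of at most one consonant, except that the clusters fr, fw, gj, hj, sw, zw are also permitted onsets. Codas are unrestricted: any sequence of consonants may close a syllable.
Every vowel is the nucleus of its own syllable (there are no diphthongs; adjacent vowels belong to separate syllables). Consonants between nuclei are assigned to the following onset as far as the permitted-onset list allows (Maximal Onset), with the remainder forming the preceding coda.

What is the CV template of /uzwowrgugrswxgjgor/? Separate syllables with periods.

V.CCVCC.CVCC.CCVCC.CVC

The vowels are u, o, u, x, o — 5 nuclei, so 5 syllables.
/u…o/ gap (V1→V2): /zw/ — entire cluster is a permitted onset → onset /zw/, coda ∅.
/o…u/ gap (V2→V3): /wrg/; trying suffixes from longest down, /g/ is the first permitted one, so coda /wr/ | onset /g/.
/u…x/ gap (V3→V4): /grsw/ — longest licit onset from the right is /sw/, leaving /gr/ as coda.
/x…o/ gap (V4→V5): /gjg/ — longest licit onset from the right is /g/, leaving /gj/ as coda.
Putting it together: u.zwowr.gugr.swxgj.gor.
Mapping each syllable to C/V: /u/ → V, /zwowr/ → CCVCC, /gugr/ → CVCC, /swxgj/ → CCVCC, /gor/ → CVC.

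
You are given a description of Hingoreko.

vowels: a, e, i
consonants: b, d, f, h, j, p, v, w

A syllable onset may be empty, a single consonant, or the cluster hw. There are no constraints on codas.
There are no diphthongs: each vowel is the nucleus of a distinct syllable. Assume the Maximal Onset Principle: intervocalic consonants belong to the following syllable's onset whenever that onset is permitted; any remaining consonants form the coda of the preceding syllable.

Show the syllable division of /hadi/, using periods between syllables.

Vowels present: a, i; each is a nucleus, giving 2 syllables.
Between /a/ (V1) and /i/ (V2): just /d/ — single C goes to the following onset.

ha.di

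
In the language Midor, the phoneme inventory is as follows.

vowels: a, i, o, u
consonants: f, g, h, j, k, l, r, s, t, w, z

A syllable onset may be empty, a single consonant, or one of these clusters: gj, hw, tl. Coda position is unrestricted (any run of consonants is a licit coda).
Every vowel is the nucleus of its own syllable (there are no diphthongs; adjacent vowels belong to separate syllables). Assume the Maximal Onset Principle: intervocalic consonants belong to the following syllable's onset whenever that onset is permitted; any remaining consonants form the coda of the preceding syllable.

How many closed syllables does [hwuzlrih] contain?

The vowels are u, i — 2 nuclei, so 2 syllables.
σ1/σ2 boundary: /zlr/ splits as /zl/ + /r/ (/r/ is the longest suffix that is a licit onset).
Syllabification: hwuzl.rih.
Classifying each syllable: /hwuzl/ (closed), /rih/ (closed).
Closed syllables: 2.

2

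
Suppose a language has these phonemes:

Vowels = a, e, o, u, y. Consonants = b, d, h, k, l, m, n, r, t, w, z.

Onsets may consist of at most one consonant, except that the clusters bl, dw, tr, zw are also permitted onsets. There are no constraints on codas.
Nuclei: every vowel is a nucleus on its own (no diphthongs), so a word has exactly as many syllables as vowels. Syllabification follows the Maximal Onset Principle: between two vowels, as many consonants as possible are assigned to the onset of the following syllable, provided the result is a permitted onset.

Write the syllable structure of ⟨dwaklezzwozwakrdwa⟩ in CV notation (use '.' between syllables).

CCVC.CVC.CCV.CCVCC.CCV

Nuclei (vowels): a, e, o, a, a → 5 syllables.
σ1/σ2 boundary: /kl/ — longest licit onset from the right is /l/, leaving /k/ as coda.
σ2/σ3 boundary: /zzw/; trying suffixes from longest down, /zw/ is the first permitted one, so coda /z/ | onset /zw/.
σ3/σ4 boundary: /zw/ is a licit onset in full, so it all attaches to the next syllable.
σ4/σ5 boundary: /krdw/; trying suffixes from longest down, /dw/ is the first permitted one, so coda /kr/ | onset /dw/.
Result: dwak.lez.zwo.zwakr.dwa.
Mapping each syllable to C/V: /dwak/ → CCVC, /lez/ → CVC, /zwo/ → CCV, /zwakr/ → CCVCC, /dwa/ → CCV.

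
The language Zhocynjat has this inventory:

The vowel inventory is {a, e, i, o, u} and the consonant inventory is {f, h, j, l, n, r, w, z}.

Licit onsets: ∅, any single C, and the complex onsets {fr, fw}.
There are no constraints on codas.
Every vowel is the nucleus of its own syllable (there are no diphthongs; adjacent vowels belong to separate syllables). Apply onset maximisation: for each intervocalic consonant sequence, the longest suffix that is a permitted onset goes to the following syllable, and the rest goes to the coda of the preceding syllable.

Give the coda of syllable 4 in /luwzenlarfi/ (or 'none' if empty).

none

The vowels are u, e, a, i — 4 nuclei, so 4 syllables.
/u…e/ gap (V1→V2): cluster /wz/ — the longest permitted-onset suffix is /z/; onset = /z/, preceding coda = /w/.
/e…a/ gap (V2→V3): /nl/ — longest licit onset from the right is /l/, leaving /n/ as coda.
/a…i/ gap (V3→V4): /rf/ — longest licit onset from the right is /f/, leaving /r/ as coda.
Syllabification: luw.zen.lar.fi.
Syllable 4 is /fi/: onset /f/, nucleus /i/, coda ∅.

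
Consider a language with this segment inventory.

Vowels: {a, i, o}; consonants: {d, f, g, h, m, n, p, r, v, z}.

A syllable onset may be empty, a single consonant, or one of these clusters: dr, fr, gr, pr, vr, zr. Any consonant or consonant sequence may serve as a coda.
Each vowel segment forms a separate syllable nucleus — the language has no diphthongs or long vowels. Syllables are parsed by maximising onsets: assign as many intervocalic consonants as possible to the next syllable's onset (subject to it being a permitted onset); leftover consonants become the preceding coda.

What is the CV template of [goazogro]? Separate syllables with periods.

CV.V.CV.CCV

Vowels present: o, a, o, o; each is a nucleus, giving 4 syllables.
Between /o/ (V1) and /a/ (V2): hiatus — the boundary sits between the two vowels.
Between /a/ (V2) and /o/ (V3): /z/ is a single consonant, so it becomes the next onset.
Between /o/ (V3) and /o/ (V4): cluster /gr/ — /gr/ is itself a permitted onset, so the whole cluster goes right; preceding coda = ∅.
Syllabification: go.a.zo.gro.
Mapping each syllable to C/V: /go/ → CV, /a/ → V, /zo/ → CV, /gro/ → CCV.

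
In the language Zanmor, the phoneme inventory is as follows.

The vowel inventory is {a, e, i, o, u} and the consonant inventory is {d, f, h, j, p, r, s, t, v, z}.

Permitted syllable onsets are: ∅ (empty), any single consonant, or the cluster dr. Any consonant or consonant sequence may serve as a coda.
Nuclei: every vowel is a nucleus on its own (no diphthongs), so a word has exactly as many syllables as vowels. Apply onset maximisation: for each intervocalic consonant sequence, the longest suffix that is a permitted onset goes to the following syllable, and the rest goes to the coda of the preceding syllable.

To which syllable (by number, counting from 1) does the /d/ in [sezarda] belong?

Nuclei (vowels): e, a, a → 3 syllables.
V1 /e/ – V2 /a/: just /z/ — single C goes to the following onset.
V2 /a/ – V3 /a/: /rd/ — longest licit onset from the right is /d/, leaving /r/ as coda.
Result: se.zar.da.
The /d/ is in the onset of syllable 3 (/da/).

3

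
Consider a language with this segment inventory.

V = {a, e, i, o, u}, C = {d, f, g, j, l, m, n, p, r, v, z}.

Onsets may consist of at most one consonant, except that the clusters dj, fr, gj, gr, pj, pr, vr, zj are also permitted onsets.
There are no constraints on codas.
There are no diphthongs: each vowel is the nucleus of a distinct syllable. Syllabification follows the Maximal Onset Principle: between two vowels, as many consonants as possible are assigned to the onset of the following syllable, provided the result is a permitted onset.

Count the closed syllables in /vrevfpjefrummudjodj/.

3

Nuclei (vowels): e, e, u, u, o → 5 syllables.
/e…e/ gap (V1→V2): /vfpj/ — longest licit onset from the right is /pj/, leaving /vf/ as coda.
/e…u/ gap (V2→V3): cluster /fr/ — /fr/ is itself a permitted onset, so the whole cluster goes right; preceding coda = ∅.
/u…u/ gap (V3→V4): /mm/ — longest licit onset from the right is /m/, leaving /m/ as coda.
/u…o/ gap (V4→V5): /dj/ is a licit onset in full, so it all attaches to the next syllable.
Result: vrevf.pje.frum.mu.djodj.
Classifying each syllable: /vrevf/ (closed), /pje/ (open), /frum/ (closed), /mu/ (open), /djodj/ (closed).
Closed syllables: 3.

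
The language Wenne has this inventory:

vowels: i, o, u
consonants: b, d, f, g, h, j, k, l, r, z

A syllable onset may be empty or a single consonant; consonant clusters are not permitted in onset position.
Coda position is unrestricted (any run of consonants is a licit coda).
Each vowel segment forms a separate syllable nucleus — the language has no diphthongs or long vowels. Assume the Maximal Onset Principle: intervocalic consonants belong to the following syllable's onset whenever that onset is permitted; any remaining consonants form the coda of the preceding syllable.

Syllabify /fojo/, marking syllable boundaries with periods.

Vowels present: o, o; each is a nucleus, giving 2 syllables.
/o…o/ gap (V1→V2): /j/ → onset of the next syllable (single consonants are always licit onsets).

fo.jo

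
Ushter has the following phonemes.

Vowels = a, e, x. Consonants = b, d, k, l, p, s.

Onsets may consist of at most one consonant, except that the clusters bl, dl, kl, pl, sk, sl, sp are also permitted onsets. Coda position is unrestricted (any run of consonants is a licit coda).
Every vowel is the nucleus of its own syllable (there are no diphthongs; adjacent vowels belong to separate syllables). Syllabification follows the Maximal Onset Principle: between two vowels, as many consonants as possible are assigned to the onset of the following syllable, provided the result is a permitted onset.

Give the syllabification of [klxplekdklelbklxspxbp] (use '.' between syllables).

The vowels are x, e, e, x, x — 5 nuclei, so 5 syllables.
σ1/σ2 boundary: cluster /pl/ — /pl/ is itself a permitted onset, so the whole cluster goes right; preceding coda = ∅.
σ2/σ3 boundary: cluster /kdkl/ — the longest permitted-onset suffix is /kl/; onset = /kl/, preceding coda = /kd/.
σ3/σ4 boundary: cluster /lbkl/ — the longest permitted-onset suffix is /kl/; onset = /kl/, preceding coda = /lb/.
σ4/σ5 boundary: cluster /sp/ — /sp/ is itself a permitted onset, so the whole cluster goes right; preceding coda = ∅.

klx.plekd.klelb.klx.spxbp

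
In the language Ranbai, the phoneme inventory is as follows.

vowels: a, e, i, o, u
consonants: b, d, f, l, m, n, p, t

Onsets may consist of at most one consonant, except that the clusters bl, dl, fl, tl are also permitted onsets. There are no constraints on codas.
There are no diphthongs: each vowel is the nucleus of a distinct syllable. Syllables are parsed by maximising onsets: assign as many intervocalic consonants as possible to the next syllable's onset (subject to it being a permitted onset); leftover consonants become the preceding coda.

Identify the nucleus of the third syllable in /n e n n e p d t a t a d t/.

a

The vowels are e, e, a, a — 4 nuclei, so 4 syllables.
The third nucleus (vowel 3 from the left) is /a/.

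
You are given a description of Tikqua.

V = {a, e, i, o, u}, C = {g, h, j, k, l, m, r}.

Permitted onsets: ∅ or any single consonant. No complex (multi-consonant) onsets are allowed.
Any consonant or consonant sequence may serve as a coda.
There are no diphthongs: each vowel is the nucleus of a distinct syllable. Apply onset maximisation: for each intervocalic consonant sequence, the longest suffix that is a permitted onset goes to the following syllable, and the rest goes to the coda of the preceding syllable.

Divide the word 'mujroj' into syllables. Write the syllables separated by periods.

muj.roj

The vowels are u, o — 2 nuclei, so 2 syllables.
/u…o/ gap (V1→V2): /jr/ — longest licit onset from the right is /r/, leaving /j/ as coda.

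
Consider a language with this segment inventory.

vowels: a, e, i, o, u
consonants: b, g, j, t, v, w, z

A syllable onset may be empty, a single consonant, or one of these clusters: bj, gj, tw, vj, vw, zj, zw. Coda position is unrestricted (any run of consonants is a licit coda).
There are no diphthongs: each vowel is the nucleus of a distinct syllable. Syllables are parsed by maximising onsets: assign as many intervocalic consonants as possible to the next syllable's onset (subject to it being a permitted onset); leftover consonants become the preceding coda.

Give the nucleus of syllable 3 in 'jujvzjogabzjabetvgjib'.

a

Vowels present: u, o, a, a, e, i; each is a nucleus, giving 6 syllables.
The third nucleus (vowel 3 from the left) is /a/.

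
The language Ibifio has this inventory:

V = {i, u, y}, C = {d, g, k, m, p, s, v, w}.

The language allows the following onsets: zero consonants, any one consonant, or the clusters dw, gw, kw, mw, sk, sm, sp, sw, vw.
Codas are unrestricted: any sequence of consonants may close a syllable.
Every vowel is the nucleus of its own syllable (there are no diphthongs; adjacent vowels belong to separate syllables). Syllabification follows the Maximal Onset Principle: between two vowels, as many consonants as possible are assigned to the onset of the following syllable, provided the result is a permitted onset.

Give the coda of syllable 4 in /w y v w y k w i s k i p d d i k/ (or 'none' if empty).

The vowels are y, y, i, i, i — 5 nuclei, so 5 syllables.
Between /y/ (V1) and /y/ (V2): /vw/ is a licit onset in full, so it all attaches to the next syllable.
Between /y/ (V2) and /i/ (V3): /kw/ is a licit onset in full, so it all attaches to the next syllable.
Between /i/ (V3) and /i/ (V4): /sk/ is a licit onset in full, so it all attaches to the next syllable.
Between /i/ (V4) and /i/ (V5): cluster /pdd/ — the longest permitted-onset suffix is /d/; onset = /d/, preceding coda = /pd/.
So the parse is wy.vwy.kwi.skipd.dik.
Syllable 4 is /skipd/: onset /sk/, nucleus /i/, coda /pd/.

pd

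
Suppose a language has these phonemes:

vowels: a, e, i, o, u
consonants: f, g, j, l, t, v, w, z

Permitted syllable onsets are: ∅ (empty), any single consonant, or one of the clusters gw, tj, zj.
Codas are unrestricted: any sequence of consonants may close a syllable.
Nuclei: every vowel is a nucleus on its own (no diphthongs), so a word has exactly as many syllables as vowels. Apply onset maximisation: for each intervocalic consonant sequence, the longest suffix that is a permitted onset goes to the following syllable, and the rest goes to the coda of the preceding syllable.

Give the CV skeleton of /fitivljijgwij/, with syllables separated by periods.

CV.CVCC.CVC.CCVC

Vowels present: i, i, i, i; each is a nucleus, giving 4 syllables.
σ1/σ2 boundary: just /t/ — single C goes to the following onset.
σ2/σ3 boundary: /vlj/ splits as /vl/ + /j/ (/j/ is the longest suffix that is a licit onset).
σ3/σ4 boundary: /jgw/ — longest licit onset from the right is /gw/, leaving /j/ as coda.
Result: fi.tivl.jij.gwij.
Mapping each syllable to C/V: /fi/ → CV, /tivl/ → CVCC, /jij/ → CVC, /gwij/ → CCVC.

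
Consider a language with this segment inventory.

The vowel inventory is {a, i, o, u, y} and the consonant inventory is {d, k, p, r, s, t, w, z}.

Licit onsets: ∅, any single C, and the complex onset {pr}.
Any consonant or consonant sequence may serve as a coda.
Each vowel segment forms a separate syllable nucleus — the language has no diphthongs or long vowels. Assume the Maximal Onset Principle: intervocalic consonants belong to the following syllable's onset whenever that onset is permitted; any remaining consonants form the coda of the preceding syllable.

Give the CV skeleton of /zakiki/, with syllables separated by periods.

CV.CV.CV

The vowels are a, i, i — 3 nuclei, so 3 syllables.
/a…i/ gap (V1→V2): /k/ → onset of the next syllable (single consonants are always licit onsets).
/i…i/ gap (V2→V3): /k/ is a single consonant, so it becomes the next onset.
So the parse is za.ki.ki.
Mapping each syllable to C/V: /za/ → CV, /ki/ → CV, /ki/ → CV.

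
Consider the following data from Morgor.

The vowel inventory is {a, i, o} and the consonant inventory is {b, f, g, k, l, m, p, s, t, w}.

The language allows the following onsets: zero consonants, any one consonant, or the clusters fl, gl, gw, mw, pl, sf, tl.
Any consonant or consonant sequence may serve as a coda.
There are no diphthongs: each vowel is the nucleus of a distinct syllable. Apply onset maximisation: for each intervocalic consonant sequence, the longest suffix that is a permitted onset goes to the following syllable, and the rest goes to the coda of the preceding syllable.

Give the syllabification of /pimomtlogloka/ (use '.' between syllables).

pi.mom.tlo.glo.ka

The vowels are i, o, o, o, a — 5 nuclei, so 5 syllables.
/i…o/ gap (V1→V2): /m/ is a single consonant, so it becomes the next onset.
/o…o/ gap (V2→V3): /mtl/ — longest licit onset from the right is /tl/, leaving /m/ as coda.
/o…o/ gap (V3→V4): cluster /gl/ — /gl/ is itself a permitted onset, so the whole cluster goes right; preceding coda = ∅.
/o…a/ gap (V4→V5): just /k/ — single C goes to the following onset.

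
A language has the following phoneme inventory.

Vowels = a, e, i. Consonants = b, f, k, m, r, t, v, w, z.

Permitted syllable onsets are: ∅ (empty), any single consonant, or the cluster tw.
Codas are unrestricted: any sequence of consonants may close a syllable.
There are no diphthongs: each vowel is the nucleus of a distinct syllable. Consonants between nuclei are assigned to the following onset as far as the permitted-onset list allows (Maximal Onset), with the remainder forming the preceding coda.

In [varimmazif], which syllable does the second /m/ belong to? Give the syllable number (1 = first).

3

Nuclei (vowels): a, i, a, i → 4 syllables.
/a…i/ gap (V1→V2): /r/ → onset of the next syllable (single consonants are always licit onsets).
/i…a/ gap (V2→V3): /mm/ splits as /m/ + /m/ (/m/ is the longest suffix that is a licit onset).
/a…i/ gap (V3→V4): /z/ is a single consonant, so it becomes the next onset.
Putting it together: va.rim.ma.zif.
The second /m/ is in the onset of syllable 3 (/ma/).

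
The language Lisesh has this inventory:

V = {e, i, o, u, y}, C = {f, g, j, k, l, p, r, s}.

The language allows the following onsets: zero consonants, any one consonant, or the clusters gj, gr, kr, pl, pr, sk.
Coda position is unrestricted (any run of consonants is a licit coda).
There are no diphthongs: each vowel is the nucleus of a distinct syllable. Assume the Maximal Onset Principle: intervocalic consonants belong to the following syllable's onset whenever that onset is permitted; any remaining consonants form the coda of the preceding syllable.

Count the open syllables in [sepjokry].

2

Nuclei (vowels): e, o, y → 3 syllables.
σ1/σ2 boundary: /pj/; trying suffixes from longest down, /j/ is the first permitted one, so coda /p/ | onset /j/.
σ2/σ3 boundary: /kr/ — entire cluster is a permitted onset → onset /kr/, coda ∅.
Putting it together: sep.jo.kry.
Classifying each syllable: /sep/ (closed), /jo/ (open), /kry/ (open).
Open syllables: 2.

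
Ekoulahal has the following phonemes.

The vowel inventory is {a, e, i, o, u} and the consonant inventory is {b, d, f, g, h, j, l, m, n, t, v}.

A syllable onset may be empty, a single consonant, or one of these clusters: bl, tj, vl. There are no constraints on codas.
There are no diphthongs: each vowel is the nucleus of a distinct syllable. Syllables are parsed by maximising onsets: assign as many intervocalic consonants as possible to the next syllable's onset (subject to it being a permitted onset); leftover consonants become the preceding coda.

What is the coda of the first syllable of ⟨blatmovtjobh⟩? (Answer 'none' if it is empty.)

Vowels present: a, o, o; each is a nucleus, giving 3 syllables.
/a…o/ gap (V1→V2): /tm/ splits as /t/ + /m/ (/m/ is the longest suffix that is a licit onset).
/o…o/ gap (V2→V3): /vtj/; trying suffixes from longest down, /tj/ is the first permitted one, so coda /v/ | onset /tj/.
Putting it together: blat.mov.tjobh.
Syllable 1 is /blat/: onset /bl/, nucleus /a/, coda /t/.

t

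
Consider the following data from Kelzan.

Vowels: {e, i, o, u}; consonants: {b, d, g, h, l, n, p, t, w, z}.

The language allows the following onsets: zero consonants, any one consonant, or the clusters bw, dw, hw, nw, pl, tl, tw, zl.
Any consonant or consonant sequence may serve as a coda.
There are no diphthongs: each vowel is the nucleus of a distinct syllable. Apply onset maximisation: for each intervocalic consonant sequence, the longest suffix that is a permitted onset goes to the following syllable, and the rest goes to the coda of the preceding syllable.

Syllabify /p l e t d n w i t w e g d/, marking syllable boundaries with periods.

pletd.nwi.twegd

Nuclei (vowels): e, i, e → 3 syllables.
V1 /e/ – V2 /i/: /tdnw/; trying suffixes from longest down, /nw/ is the first permitted one, so coda /td/ | onset /nw/.
V2 /i/ – V3 /e/: cluster /tw/ — /tw/ is itself a permitted onset, so the whole cluster goes right; preceding coda = ∅.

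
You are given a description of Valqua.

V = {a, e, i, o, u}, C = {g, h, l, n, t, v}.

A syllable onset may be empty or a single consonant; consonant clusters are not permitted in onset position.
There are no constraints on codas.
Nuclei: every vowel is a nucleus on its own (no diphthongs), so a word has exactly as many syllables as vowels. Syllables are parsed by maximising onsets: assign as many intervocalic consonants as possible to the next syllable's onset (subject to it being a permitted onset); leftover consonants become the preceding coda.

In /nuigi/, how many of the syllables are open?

3

Vowels present: u, i, i; each is a nucleus, giving 3 syllables.
σ1/σ2 boundary: hiatus — the boundary sits between the two vowels.
σ2/σ3 boundary: just /g/ — single C goes to the following onset.
Putting it together: nu.i.gi.
Classifying each syllable: /nu/ (open), /i/ (open), /gi/ (open).
Open syllables: 3.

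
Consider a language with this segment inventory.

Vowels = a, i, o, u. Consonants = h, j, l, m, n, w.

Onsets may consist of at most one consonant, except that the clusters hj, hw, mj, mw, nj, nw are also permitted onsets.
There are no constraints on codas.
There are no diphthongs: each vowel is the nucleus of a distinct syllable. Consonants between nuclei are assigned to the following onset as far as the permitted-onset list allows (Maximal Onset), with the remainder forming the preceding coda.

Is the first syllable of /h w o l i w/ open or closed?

Vowels present: o, i; each is a nucleus, giving 2 syllables.
/o…i/ gap (V1→V2): /l/ is a single consonant, so it becomes the next onset.
Putting it together: hwo.liw.
Syllable 1 is /hwo/; it ends in its nucleus with no coda, so it is open.

open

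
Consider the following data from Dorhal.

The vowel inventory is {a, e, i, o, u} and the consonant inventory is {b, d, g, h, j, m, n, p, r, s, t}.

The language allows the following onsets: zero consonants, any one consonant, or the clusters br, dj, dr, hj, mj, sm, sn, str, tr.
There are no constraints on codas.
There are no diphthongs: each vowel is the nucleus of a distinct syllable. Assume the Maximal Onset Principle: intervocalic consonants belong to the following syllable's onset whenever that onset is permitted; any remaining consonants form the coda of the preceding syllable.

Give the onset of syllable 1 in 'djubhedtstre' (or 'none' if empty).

The vowels are u, e, e — 3 nuclei, so 3 syllables.
Between /u/ (V1) and /e/ (V2): /bh/ splits as /b/ + /h/ (/h/ is the longest suffix that is a licit onset).
Between /e/ (V2) and /e/ (V3): /dtstr/; trying suffixes from longest down, /str/ is the first permitted one, so coda /dt/ | onset /str/.
Syllabification: djub.hedt.stre.
Syllable 1 is /djub/: onset /dj/, nucleus /u/, coda /b/.

dj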